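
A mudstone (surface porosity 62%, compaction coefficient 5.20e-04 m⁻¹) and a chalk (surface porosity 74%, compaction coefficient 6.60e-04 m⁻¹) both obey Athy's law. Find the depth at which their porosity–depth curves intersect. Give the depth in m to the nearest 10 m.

1260 m

Working in km (1 km = 1000 m; β in km⁻¹ = β in m⁻¹ × 1000):
Set phi₀ₐ e^(−βₐz) = phi₀ᵦ e^(−βᵦz) ⇒ ln(phi₀ₐ/phi₀ᵦ) = (βₐ − βᵦ)·z
z = ln(0.62/0.74) / (0.52 − 0.66) = -0.1769 / -0.14 = 1.264 km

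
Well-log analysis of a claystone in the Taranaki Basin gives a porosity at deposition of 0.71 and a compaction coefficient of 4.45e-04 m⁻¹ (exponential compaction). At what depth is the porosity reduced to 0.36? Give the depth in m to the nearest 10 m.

Working in km (1 km = 1000 m; k in km⁻¹ = k in m⁻¹ × 1000):
Invert Athy's law: d = ln(n₀/n) / k
d = ln(0.71/0.36) / 0.445 = ln(1.972) / 0.445 = 0.6792 / 0.445 = 1.526 km

1530 m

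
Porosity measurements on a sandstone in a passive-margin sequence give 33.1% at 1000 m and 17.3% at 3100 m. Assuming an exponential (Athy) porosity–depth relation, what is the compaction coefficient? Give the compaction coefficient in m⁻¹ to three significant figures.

Working in km (1 km = 1000 m; k in km⁻¹ = k in m⁻¹ × 1000):
Athy: phi(d) = phi₀ e^(−kd) ⇒ phi₁/phi₂ = e^{k(d₂−d₁)} ⇒ k = ln(phi₁/phi₂)/(d₂−d₁)
k = ln(0.331/0.173) / (3.1 − 1) = ln(1.913) / 2.1 = 0.6488 / 2.1 = 0.309 km⁻¹

0.000309 m⁻¹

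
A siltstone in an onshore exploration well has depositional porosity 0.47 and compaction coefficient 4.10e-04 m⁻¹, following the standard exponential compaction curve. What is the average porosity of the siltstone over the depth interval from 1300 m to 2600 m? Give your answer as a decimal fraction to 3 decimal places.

0.214

Working in km (1 km = 1000 m; c in km⁻¹ = c in m⁻¹ × 1000):
⟨n⟩ = (1/(d₂−d₁)) ∫ n₀ e^(−cd) dd = n₀·(e^(−c·d₁) − e^(−c·d₂)) / (c·(d₂−d₁))
e^(−0.41×1.3) = 0.5868; e^(−0.41×2.6) = 0.3444
⟨n⟩ = 0.47 × (0.5868 − 0.3444) / (0.41 × 1.3) = 0.47 × 0.4549 = 0.2138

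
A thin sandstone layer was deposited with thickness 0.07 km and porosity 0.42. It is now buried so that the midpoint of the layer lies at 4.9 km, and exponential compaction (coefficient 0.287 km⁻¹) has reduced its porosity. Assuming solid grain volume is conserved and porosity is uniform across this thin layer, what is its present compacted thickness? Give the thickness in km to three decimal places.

0.045 km

Porosity at 4.9 km: phi = 0.42·exp(−0.287×4.9) = 0.1029
Solid-volume conservation: h(1−phi) = h₀(1−phi₀) ⇒ h = h₀·(1−phi₀)/(1−phi)
h = 0.07 × (1 − 0.42)/(1 − 0.1029) = 0.07 × 0.6465 = 0.0453 km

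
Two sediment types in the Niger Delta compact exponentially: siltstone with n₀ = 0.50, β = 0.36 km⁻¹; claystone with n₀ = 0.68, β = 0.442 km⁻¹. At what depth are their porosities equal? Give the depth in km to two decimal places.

3.75 km

Set n₀ₐ e^(−βₐZ) = n₀ᵦ e^(−βᵦZ) ⇒ ln(n₀ₐ/n₀ᵦ) = (βₐ − βᵦ)·Z
Z = ln(0.5/0.68) / (0.36 − 0.442) = -0.3075 / -0.082 = 3.750 km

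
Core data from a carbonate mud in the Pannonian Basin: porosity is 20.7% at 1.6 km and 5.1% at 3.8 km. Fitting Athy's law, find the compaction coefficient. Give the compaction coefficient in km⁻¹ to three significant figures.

0.637 km⁻¹

Athy: n(d) = n₀ e^(−kd) ⇒ n₁/n₂ = e^{k(d₂−d₁)} ⇒ k = ln(n₁/n₂)/(d₂−d₁)
k = ln(0.207/0.051) / (3.8 − 1.6) = ln(4.059) / 2.2 = 1.4009 / 2.2 = 0.6368 km⁻¹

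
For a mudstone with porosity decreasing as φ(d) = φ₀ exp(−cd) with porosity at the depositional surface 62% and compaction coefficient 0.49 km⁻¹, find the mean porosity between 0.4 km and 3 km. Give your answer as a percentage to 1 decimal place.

28.8%

⟨φ⟩ = (1/(d₂−d₁)) ∫ φ₀ e^(−cd) dd = φ₀·(e^(−c·d₁) − e^(−c·d₂)) / (c·(d₂−d₁))
e^(−0.49×0.4) = 0.8220; e^(−0.49×3) = 0.2299
⟨φ⟩ = 0.62 × (0.8220 − 0.2299) / (0.49 × 2.6) = 0.62 × 0.4647 = 0.2881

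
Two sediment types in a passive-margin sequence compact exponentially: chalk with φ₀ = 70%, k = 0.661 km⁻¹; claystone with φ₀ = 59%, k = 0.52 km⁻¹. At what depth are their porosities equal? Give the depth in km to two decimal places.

1.21 km

Set φ₀ₐ e^(−kₐZ) = φ₀ᵦ e^(−kᵦZ) ⇒ ln(φ₀ₐ/φ₀ᵦ) = (kₐ − kᵦ)·Z
Z = ln(0.7/0.59) / (0.661 − 0.52) = 0.1710 / 0.141 = 1.212 km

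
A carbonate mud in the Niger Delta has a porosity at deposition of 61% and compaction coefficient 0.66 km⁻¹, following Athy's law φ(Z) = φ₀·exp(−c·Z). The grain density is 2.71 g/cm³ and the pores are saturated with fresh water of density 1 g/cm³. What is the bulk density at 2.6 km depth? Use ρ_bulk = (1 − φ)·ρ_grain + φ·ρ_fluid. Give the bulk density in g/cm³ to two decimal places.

Porosity at depth: φ = 0.61·exp(−0.66×2.6) = 0.61×0.1798 = 0.1097
Bulk density: ρ_b = (1−φ)ρ_g + φ·ρ_f = 0.8903×2.71 + 0.1097×1
       = 2.413 + 0.110 = 2.522 g/cm³

2.52 g/cm³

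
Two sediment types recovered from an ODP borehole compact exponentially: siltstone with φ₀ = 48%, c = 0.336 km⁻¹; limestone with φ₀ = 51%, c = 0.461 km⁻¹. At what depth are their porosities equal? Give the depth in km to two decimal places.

Set φ₀ₐ e^(−cₐZ) = φ₀ᵦ e^(−cᵦZ) ⇒ ln(φ₀ₐ/φ₀ᵦ) = (cₐ − cᵦ)·Z
Z = ln(0.48/0.51) / (0.336 − 0.461) = -0.0606 / -0.125 = 0.485 km

0.48 km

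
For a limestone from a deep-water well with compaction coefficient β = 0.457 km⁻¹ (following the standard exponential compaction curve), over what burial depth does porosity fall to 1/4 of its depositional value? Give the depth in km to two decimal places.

3.03 km

φ/φ₀ = 1/4 ⇒ exp(−β·d) = 1/4 ⇒ d = ln(4) / β
d = 1.3863 / 0.457 = 3.033 km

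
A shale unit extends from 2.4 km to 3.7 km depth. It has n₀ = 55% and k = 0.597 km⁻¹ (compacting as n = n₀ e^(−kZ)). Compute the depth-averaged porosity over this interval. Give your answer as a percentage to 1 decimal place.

⟨n⟩ = (1/(Z₂−Z₁)) ∫ n₀ e^(−kZ) dZ = n₀·(e^(−k·Z₁) − e^(−k·Z₂)) / (k·(Z₂−Z₁))
e^(−0.597×2.4) = 0.2386; e^(−0.597×3.7) = 0.1098
⟨n⟩ = 0.55 × (0.2386 − 0.1098) / (0.597 × 1.3) = 0.55 × 0.1660 = 0.0913

9.1%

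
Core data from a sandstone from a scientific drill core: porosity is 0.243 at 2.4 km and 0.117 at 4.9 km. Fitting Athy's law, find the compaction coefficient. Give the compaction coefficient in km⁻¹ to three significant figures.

Athy: phi(d) = phi₀ e^(−βd) ⇒ phi₁/phi₂ = e^{β(d₂−d₁)} ⇒ β = ln(phi₁/phi₂)/(d₂−d₁)
β = ln(0.243/0.117) / (4.9 − 2.4) = ln(2.077) / 2.5 = 0.7309 / 2.5 = 0.2924 km⁻¹

0.292 km⁻¹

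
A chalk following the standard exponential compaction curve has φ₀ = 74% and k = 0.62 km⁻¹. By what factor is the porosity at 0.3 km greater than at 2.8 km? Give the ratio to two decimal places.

4.71

φ(z₁)/φ(z₂) = e^(−k·z₁)/e^(−k·z₂) = e^{k(z₂−z₁)}
= exp(0.62 × 2.5) = exp(1.55) = 4.7115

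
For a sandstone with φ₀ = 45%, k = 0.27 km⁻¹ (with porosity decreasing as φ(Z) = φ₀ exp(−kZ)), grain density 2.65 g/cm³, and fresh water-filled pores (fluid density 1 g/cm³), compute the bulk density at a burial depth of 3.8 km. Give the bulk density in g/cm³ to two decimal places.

2.38 g/cm³

Porosity at depth: φ = 0.45·exp(−0.27×3.8) = 0.45×0.3584 = 0.1613
Bulk density: ρ_b = (1−φ)ρ_g + φ·ρ_f = 0.8387×2.65 + 0.1613×1
       = 2.223 + 0.161 = 2.384 g/cm³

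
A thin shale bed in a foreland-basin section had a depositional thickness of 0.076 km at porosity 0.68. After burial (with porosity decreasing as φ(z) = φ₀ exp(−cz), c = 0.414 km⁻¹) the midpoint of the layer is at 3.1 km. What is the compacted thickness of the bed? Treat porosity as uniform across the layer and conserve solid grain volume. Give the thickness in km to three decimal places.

Porosity at 3.1 km: φ = 0.68·exp(−0.414×3.1) = 0.1884
Solid-volume conservation: h(1−φ) = h₀(1−φ₀) ⇒ h = h₀·(1−φ₀)/(1−φ)
h = 0.076 × (1 − 0.68)/(1 − 0.1884) = 0.076 × 0.3943 = 0.0300 km

0.030 km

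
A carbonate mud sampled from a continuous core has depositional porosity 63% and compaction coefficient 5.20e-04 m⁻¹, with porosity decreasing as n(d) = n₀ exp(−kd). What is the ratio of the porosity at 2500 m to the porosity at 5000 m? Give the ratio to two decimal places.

3.67

Working in km (1 km = 1000 m; k in km⁻¹ = k in m⁻¹ × 1000):
n(d₁)/n(d₂) = e^(−k·d₁)/e^(−k·d₂) = e^{k(d₂−d₁)}
= exp(0.52 × 2.5) = exp(1.3) = 3.6693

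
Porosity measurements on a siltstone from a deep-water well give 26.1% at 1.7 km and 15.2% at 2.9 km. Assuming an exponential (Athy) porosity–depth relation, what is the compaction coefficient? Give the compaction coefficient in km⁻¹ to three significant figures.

0.451 km⁻¹

Athy: φ(d) = φ₀ e^(−kd) ⇒ φ₁/φ₂ = e^{k(d₂−d₁)} ⇒ k = ln(φ₁/φ₂)/(d₂−d₁)
k = ln(0.261/0.152) / (2.9 − 1.7) = ln(1.717) / 1.2 = 0.5406 / 1.2 = 0.4505 km⁻¹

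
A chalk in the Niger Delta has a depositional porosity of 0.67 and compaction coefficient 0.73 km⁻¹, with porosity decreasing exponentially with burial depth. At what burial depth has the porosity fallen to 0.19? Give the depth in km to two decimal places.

Invert Athy's law: z = ln(n₀/n) / c
z = ln(0.67/0.19) / 0.73 = ln(3.526) / 0.73 = 1.2603 / 0.73 = 1.726 km

1.73 km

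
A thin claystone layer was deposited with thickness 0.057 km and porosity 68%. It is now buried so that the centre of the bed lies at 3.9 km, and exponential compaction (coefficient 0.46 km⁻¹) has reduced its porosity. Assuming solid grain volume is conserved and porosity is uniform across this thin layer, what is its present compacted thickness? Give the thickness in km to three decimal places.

0.021 km

Porosity at 3.9 km: φ = 0.68·exp(−0.46×3.9) = 0.1131
Solid-volume conservation: h(1−φ) = h₀(1−φ₀) ⇒ h = h₀·(1−φ₀)/(1−φ)
h = 0.057 × (1 − 0.68)/(1 − 0.1131) = 0.057 × 0.3608 = 0.0206 km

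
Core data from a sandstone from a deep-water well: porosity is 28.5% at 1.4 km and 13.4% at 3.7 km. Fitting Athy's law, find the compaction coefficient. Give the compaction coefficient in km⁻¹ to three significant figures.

0.328 km⁻¹

Athy: n(z) = n₀ e^(−cz) ⇒ n₁/n₂ = e^{c(z₂−z₁)} ⇒ c = ln(n₁/n₂)/(z₂−z₁)
c = ln(0.285/0.134) / (3.7 − 1.4) = ln(2.127) / 2.3 = 0.7546 / 2.3 = 0.3281 km⁻¹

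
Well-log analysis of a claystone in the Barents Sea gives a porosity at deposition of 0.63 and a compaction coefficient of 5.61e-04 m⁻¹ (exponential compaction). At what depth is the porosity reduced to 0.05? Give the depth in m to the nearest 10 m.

Working in km (1 km = 1000 m; c in km⁻¹ = c in m⁻¹ × 1000):
Invert Athy's law: z = ln(n₀/n) / c
z = ln(0.63/0.05) / 0.561 = ln(12.6) / 0.561 = 2.5337 / 0.561 = 4.516 km

4520 m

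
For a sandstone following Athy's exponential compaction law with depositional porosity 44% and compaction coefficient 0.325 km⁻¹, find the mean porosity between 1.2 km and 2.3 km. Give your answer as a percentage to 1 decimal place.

25.0%

⟨φ⟩ = (1/(Z₂−Z₁)) ∫ φ₀ e^(−kZ) dZ = φ₀·(e^(−k·Z₁) − e^(−k·Z₂)) / (k·(Z₂−Z₁))
e^(−0.325×1.2) = 0.6771; e^(−0.325×2.3) = 0.4735
⟨φ⟩ = 0.44 × (0.6771 − 0.4735) / (0.325 × 1.1) = 0.44 × 0.5693 = 0.2505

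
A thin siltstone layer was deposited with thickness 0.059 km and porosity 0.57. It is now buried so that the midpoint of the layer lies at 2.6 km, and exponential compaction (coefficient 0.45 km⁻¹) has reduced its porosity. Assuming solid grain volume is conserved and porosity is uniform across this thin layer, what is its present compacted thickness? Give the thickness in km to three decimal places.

0.031 km

Porosity at 2.6 km: phi = 0.57·exp(−0.45×2.6) = 0.1769
Solid-volume conservation: h(1−phi) = h₀(1−phi₀) ⇒ h = h₀·(1−phi₀)/(1−phi)
h = 0.059 × (1 − 0.57)/(1 − 0.1769) = 0.059 × 0.5224 = 0.0308 km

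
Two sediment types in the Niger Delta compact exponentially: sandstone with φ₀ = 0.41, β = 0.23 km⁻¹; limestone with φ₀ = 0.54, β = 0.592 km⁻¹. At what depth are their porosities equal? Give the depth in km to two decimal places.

0.76 km

Set φ₀ₐ e^(−βₐd) = φ₀ᵦ e^(−βᵦd) ⇒ ln(φ₀ₐ/φ₀ᵦ) = (βₐ − βᵦ)·d
d = ln(0.41/0.54) / (0.23 − 0.592) = -0.2754 / -0.362 = 0.761 km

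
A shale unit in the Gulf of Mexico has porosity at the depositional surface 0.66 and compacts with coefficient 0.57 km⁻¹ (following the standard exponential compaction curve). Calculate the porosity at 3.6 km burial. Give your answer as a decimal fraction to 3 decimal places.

0.085

φ = φ₀·exp(−β·Z) = 0.66 × exp(−0.57 × 3.6) = 0.66 × exp(−2.052)
  = 0.66 × 0.1285 = 0.0848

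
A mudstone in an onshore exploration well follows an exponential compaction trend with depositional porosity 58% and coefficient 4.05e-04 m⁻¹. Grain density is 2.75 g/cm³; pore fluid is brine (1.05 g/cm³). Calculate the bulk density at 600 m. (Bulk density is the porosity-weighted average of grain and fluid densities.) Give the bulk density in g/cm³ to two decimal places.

1.98 g/cm³

Working in km (1 km = 1000 m; k in km⁻¹ = k in m⁻¹ × 1000):
Porosity at depth: n = 0.58·exp(−0.405×0.6) = 0.58×0.7843 = 0.4549
Bulk density: ρ_b = (1−n)ρ_g + n·ρ_f = 0.5451×2.75 + 0.4549×1.05
       = 1.499 + 0.478 = 1.977 g/cm³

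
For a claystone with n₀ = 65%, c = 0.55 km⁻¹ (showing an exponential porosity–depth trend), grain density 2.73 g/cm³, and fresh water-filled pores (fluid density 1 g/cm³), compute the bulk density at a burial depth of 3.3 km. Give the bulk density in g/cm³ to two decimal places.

2.55 g/cm³

Porosity at depth: n = 0.65·exp(−0.55×3.3) = 0.65×0.1628 = 0.1058
Bulk density: ρ_b = (1−n)ρ_g + n·ρ_f = 0.8942×2.73 + 0.1058×1
       = 2.441 + 0.106 = 2.547 g/cm³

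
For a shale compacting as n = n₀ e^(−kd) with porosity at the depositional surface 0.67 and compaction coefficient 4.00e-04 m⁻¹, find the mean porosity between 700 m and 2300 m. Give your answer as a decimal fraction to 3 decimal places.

Working in km (1 km = 1000 m; k in km⁻¹ = k in m⁻¹ × 1000):
⟨n⟩ = (1/(d₂−d₁)) ∫ n₀ e^(−kd) dd = n₀·(e^(−k·d₁) − e^(−k·d₂)) / (k·(d₂−d₁))
e^(−0.4×0.7) = 0.7558; e^(−0.4×2.3) = 0.3985
⟨n⟩ = 0.67 × (0.7558 − 0.3985) / (0.4 × 1.6) = 0.67 × 0.5582 = 0.3740

0.374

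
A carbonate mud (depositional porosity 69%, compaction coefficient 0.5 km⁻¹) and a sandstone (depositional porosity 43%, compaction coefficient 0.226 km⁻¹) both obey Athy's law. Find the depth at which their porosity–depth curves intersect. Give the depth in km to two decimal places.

Set φ₀ₐ e^(−cₐz) = φ₀ᵦ e^(−cᵦz) ⇒ ln(φ₀ₐ/φ₀ᵦ) = (cₐ − cᵦ)·z
z = ln(0.69/0.43) / (0.5 − 0.226) = 0.4729 / 0.274 = 1.726 km

1.73 km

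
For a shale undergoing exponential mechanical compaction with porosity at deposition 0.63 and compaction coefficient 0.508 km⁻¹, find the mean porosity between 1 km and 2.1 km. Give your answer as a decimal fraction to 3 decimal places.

⟨φ⟩ = (1/(Z₂−Z₁)) ∫ φ₀ e^(−cZ) dZ = φ₀·(e^(−c·Z₁) − e^(−c·Z₂)) / (c·(Z₂−Z₁))
e^(−0.508×1) = 0.6017; e^(−0.508×2.1) = 0.3441
⟨φ⟩ = 0.63 × (0.6017 − 0.3441) / (0.508 × 1.1) = 0.63 × 0.4610 = 0.2904

0.290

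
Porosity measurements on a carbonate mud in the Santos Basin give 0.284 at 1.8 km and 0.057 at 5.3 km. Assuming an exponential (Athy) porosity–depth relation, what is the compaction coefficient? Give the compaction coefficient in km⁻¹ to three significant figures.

Athy: φ(z) = φ₀ e^(−cz) ⇒ φ₁/φ₂ = e^{c(z₂−z₁)} ⇒ c = ln(φ₁/φ₂)/(z₂−z₁)
c = ln(0.284/0.057) / (5.3 − 1.8) = ln(4.982) / 3.5 = 1.6059 / 3.5 = 0.4588 km⁻¹

0.459 km⁻¹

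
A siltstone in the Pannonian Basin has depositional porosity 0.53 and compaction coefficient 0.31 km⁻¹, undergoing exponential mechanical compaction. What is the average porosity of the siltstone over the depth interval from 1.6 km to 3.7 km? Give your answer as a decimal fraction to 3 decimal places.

⟨n⟩ = (1/(d₂−d₁)) ∫ n₀ e^(−kd) dd = n₀·(e^(−k·d₁) − e^(−k·d₂)) / (k·(d₂−d₁))
e^(−0.31×1.6) = 0.6090; e^(−0.31×3.7) = 0.3176
⟨n⟩ = 0.53 × (0.6090 − 0.3176) / (0.31 × 2.1) = 0.53 × 0.4476 = 0.2372

0.237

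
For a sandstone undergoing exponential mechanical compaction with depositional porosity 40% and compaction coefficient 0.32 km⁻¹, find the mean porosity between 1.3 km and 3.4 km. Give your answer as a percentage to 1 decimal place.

19.2%

⟨phi⟩ = (1/(d₂−d₁)) ∫ phi₀ e^(−kd) dd = phi₀·(e^(−k·d₁) − e^(−k·d₂)) / (k·(d₂−d₁))
e^(−0.32×1.3) = 0.6597; e^(−0.32×3.4) = 0.3369
⟨phi⟩ = 0.4 × (0.6597 − 0.3369) / (0.32 × 2.1) = 0.4 × 0.4803 = 0.1921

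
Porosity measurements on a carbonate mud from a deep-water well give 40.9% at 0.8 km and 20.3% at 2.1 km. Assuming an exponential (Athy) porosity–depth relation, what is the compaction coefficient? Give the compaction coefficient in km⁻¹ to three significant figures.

Athy: φ(z) = φ₀ e^(−cz) ⇒ φ₁/φ₂ = e^{c(z₂−z₁)} ⇒ c = ln(φ₁/φ₂)/(z₂−z₁)
c = ln(0.409/0.203) / (2.1 − 0.8) = ln(2.015) / 1.3 = 0.7005 / 1.3 = 0.5389 km⁻¹

0.539 km⁻¹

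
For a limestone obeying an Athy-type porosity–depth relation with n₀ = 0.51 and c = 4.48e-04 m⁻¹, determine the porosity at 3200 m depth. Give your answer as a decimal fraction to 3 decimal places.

Working in km (1 km = 1000 m; c in km⁻¹ = c in m⁻¹ × 1000):
n = n₀·exp(−c·Z) = 0.51 × exp(−0.448 × 3.2) = 0.51 × exp(−1.434)
  = 0.51 × 0.2384 = 0.1216

0.122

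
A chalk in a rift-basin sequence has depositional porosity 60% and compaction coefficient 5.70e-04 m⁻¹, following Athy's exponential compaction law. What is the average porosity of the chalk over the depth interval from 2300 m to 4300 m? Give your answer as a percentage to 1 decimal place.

Working in km (1 km = 1000 m; β in km⁻¹ = β in m⁻¹ × 1000):
⟨φ⟩ = (1/(z₂−z₁)) ∫ φ₀ e^(−βz) dz = φ₀·(e^(−β·z₁) − e^(−β·z₂)) / (β·(z₂−z₁))
e^(−0.57×2.3) = 0.2696; e^(−0.57×4.3) = 0.0862
⟨φ⟩ = 0.6 × (0.2696 − 0.0862) / (0.57 × 2) = 0.6 × 0.1608 = 0.0965

9.6%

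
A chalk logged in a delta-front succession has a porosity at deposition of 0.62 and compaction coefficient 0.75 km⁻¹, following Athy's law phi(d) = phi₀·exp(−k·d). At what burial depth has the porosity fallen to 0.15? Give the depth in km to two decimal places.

Invert Athy's law: d = ln(phi₀/phi) / k
d = ln(0.62/0.15) / 0.75 = ln(4.133) / 0.75 = 1.4191 / 0.75 = 1.892 km

1.89 km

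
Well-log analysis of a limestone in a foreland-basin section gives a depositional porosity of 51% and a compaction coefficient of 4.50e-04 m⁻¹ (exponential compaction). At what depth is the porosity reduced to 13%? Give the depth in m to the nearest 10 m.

3040 m

Working in km (1 km = 1000 m; k in km⁻¹ = k in m⁻¹ × 1000):
Invert Athy's law: z = ln(phi₀/phi) / k
z = ln(0.51/0.13) / 0.45 = ln(3.923) / 0.45 = 1.3669 / 0.45 = 3.038 km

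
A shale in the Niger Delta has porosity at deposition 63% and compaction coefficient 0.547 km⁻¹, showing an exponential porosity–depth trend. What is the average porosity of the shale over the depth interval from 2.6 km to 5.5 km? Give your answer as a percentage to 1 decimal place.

⟨phi⟩ = (1/(Z₂−Z₁)) ∫ phi₀ e^(−kZ) dZ = phi₀·(e^(−k·Z₁) − e^(−k·Z₂)) / (k·(Z₂−Z₁))
e^(−0.547×2.6) = 0.2412; e^(−0.547×5.5) = 0.0494
⟨phi⟩ = 0.63 × (0.2412 − 0.0494) / (0.547 × 2.9) = 0.63 × 0.1209 = 0.0762

7.6%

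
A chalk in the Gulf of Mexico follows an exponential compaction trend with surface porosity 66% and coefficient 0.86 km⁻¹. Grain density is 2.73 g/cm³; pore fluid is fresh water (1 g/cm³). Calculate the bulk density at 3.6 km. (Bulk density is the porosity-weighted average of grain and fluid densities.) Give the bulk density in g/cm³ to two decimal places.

Porosity at depth: phi = 0.66·exp(−0.86×3.6) = 0.66×0.0452 = 0.0299
Bulk density: ρ_b = (1−phi)ρ_g + phi·ρ_f = 0.9701×2.73 + 0.0299×1
       = 2.649 + 0.030 = 2.678 g/cm³

2.68 g/cm³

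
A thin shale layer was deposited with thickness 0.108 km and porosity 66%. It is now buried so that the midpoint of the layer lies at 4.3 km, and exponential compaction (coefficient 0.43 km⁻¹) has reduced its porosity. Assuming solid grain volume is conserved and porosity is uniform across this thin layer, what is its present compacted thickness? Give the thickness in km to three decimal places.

Porosity at 4.3 km: phi = 0.66·exp(−0.43×4.3) = 0.1039
Solid-volume conservation: h(1−phi) = h₀(1−phi₀) ⇒ h = h₀·(1−phi₀)/(1−phi)
h = 0.108 × (1 − 0.66)/(1 − 0.1039) = 0.108 × 0.3794 = 0.0410 km

0.041 km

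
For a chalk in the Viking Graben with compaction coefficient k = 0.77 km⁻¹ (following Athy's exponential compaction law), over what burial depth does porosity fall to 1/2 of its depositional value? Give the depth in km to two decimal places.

phi/phi₀ = 1/2 ⇒ exp(−k·d) = 1/2 ⇒ d = ln(2) / k
d = 0.6931 / 0.77 = 0.900 km

0.90 km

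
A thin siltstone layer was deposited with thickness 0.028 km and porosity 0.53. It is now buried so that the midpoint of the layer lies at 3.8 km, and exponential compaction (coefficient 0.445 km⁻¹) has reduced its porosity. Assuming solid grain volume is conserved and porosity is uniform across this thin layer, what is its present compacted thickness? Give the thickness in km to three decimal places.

Porosity at 3.8 km: n = 0.53·exp(−0.445×3.8) = 0.0977
Solid-volume conservation: h(1−n) = h₀(1−n₀) ⇒ h = h₀·(1−n₀)/(1−n)
h = 0.028 × (1 − 0.53)/(1 − 0.0977) = 0.028 × 0.5209 = 0.0146 km

0.015 km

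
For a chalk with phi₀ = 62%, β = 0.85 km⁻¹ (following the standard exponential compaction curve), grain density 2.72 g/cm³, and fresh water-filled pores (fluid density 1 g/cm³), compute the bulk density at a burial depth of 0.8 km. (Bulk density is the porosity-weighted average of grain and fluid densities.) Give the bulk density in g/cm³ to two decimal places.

2.18 g/cm³

Porosity at depth: phi = 0.62·exp(−0.85×0.8) = 0.62×0.5066 = 0.3141
Bulk density: ρ_b = (1−phi)ρ_g + phi·ρ_f = 0.6859×2.72 + 0.3141×1
       = 1.866 + 0.314 = 2.180 g/cm³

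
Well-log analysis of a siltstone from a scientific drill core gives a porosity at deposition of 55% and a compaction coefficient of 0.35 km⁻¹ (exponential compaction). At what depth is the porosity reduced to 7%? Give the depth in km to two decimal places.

Invert Athy's law: z = ln(n₀/n) / k
z = ln(0.55/0.07) / 0.35 = ln(7.857) / 0.35 = 2.0614 / 0.35 = 5.890 km

5.89 km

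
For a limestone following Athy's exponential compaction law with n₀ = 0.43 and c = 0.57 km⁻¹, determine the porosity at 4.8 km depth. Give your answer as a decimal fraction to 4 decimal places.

n = n₀·exp(−c·z) = 0.43 × exp(−0.57 × 4.8) = 0.43 × exp(−2.736)
  = 0.43 × 0.0648 = 0.0279

0.0279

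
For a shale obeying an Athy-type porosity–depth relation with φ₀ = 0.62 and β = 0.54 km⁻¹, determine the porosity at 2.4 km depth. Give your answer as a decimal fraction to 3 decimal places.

φ = φ₀·exp(−β·Z) = 0.62 × exp(−0.54 × 2.4) = 0.62 × exp(−1.296)
  = 0.62 × 0.2736 = 0.1696

0.170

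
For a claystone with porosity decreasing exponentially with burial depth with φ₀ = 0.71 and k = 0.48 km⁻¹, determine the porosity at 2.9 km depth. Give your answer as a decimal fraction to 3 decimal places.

φ = φ₀·exp(−k·z) = 0.71 × exp(−0.48 × 2.9) = 0.71 × exp(−1.392)
  = 0.71 × 0.2486 = 0.1765

0.176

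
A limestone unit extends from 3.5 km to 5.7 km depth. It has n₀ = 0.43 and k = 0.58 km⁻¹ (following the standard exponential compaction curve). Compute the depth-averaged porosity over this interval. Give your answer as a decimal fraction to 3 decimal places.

⟨n⟩ = (1/(z₂−z₁)) ∫ n₀ e^(−kz) dz = n₀·(e^(−k·z₁) − e^(−k·z₂)) / (k·(z₂−z₁))
e^(−0.58×3.5) = 0.1313; e^(−0.58×5.7) = 0.0367
⟨n⟩ = 0.43 × (0.1313 − 0.0367) / (0.58 × 2.2) = 0.43 × 0.0742 = 0.0319

0.032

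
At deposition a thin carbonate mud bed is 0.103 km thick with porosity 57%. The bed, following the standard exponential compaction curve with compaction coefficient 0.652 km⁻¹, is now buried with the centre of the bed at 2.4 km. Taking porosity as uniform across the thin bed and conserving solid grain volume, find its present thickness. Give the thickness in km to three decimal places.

Porosity at 2.4 km: phi = 0.57·exp(−0.652×2.4) = 0.1192
Solid-volume conservation: h(1−phi) = h₀(1−phi₀) ⇒ h = h₀·(1−phi₀)/(1−phi)
h = 0.103 × (1 − 0.57)/(1 − 0.1192) = 0.103 × 0.4882 = 0.0503 km

0.050 km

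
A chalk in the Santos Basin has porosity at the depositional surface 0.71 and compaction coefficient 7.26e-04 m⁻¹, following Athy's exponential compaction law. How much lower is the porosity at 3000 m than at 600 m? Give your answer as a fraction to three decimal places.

Working in km (1 km = 1000 m; β in km⁻¹ = β in m⁻¹ × 1000):
n(0.6) = 0.71·e^(−0.726×0.6) = 0.4593
n(3) = 0.71·e^(−0.726×3) = 0.0804
Δn = 0.4593 − 0.0804 = 0.3789

0.379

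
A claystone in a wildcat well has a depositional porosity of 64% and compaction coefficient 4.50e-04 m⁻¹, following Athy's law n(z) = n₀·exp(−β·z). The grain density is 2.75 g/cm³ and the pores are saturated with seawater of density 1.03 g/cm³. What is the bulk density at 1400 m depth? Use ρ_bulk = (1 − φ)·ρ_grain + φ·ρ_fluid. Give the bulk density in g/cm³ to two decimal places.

Working in km (1 km = 1000 m; β in km⁻¹ = β in m⁻¹ × 1000):
Porosity at depth: n = 0.64·exp(−0.45×1.4) = 0.64×0.5326 = 0.3409
Bulk density: ρ_b = (1−n)ρ_g + n·ρ_f = 0.6591×2.75 + 0.3409×1.03
       = 1.813 + 0.351 = 2.164 g/cm³

2.16 g/cm³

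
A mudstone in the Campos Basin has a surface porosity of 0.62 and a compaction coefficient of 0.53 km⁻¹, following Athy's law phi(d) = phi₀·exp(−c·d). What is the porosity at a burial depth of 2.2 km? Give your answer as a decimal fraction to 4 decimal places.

phi = phi₀·exp(−c·d) = 0.62 × exp(−0.53 × 2.2) = 0.62 × exp(−1.166)
  = 0.62 × 0.3116 = 0.1932

0.1932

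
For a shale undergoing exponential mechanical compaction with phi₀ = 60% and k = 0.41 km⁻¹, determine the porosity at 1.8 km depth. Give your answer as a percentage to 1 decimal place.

phi = phi₀·exp(−k·Z) = 0.6 × exp(−0.41 × 1.8) = 0.6 × exp(−0.738)
  = 0.6 × 0.4781 = 0.2868

28.7%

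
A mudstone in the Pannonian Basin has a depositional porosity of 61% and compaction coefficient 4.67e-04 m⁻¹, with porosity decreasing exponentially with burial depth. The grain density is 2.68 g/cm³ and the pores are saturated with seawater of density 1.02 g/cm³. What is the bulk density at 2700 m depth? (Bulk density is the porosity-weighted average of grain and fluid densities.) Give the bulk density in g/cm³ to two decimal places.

Working in km (1 km = 1000 m; c in km⁻¹ = c in m⁻¹ × 1000):
Porosity at depth: φ = 0.61·exp(−0.467×2.7) = 0.61×0.2834 = 0.1729
Bulk density: ρ_b = (1−φ)ρ_g + φ·ρ_f = 0.8271×2.68 + 0.1729×1.02
       = 2.217 + 0.176 = 2.393 g/cm³

2.39 g/cm³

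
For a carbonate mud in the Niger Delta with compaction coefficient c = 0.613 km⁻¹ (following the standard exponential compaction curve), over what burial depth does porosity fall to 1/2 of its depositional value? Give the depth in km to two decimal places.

phi/phi₀ = 1/2 ⇒ exp(−c·d) = 1/2 ⇒ d = ln(2) / c
d = 0.6931 / 0.613 = 1.131 km

1.13 km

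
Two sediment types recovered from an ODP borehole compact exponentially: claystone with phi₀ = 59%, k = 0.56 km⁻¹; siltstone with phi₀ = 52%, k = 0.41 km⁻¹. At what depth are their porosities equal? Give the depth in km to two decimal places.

0.84 km

Set phi₀ₐ e^(−kₐz) = phi₀ᵦ e^(−kᵦz) ⇒ ln(phi₀ₐ/phi₀ᵦ) = (kₐ − kᵦ)·z
z = ln(0.59/0.52) / (0.56 − 0.41) = 0.1263 / 0.15 = 0.842 km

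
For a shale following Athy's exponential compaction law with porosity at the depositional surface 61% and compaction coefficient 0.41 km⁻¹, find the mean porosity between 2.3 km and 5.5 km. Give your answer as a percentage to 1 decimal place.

⟨n⟩ = (1/(d₂−d₁)) ∫ n₀ e^(−cd) dd = n₀·(e^(−c·d₁) − e^(−c·d₂)) / (c·(d₂−d₁))
e^(−0.41×2.3) = 0.3895; e^(−0.41×5.5) = 0.1049
⟨n⟩ = 0.61 × (0.3895 − 0.1049) / (0.41 × 3.2) = 0.61 × 0.2169 = 0.1323

13.2%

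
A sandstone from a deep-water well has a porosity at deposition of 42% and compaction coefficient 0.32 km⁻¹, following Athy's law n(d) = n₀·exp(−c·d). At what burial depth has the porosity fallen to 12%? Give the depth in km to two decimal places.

Invert Athy's law: d = ln(n₀/n) / c
d = ln(0.42/0.12) / 0.32 = ln(3.5) / 0.32 = 1.2528 / 0.32 = 3.915 km

3.91 km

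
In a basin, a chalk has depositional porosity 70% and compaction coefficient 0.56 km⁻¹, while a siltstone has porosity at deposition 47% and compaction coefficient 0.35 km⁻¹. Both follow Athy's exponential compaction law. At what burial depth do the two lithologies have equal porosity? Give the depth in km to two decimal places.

Set phi₀ₐ e^(−βₐd) = phi₀ᵦ e^(−βᵦd) ⇒ ln(phi₀ₐ/phi₀ᵦ) = (βₐ − βᵦ)·d
d = ln(0.7/0.47) / (0.56 − 0.35) = 0.3983 / 0.21 = 1.897 km

1.90 km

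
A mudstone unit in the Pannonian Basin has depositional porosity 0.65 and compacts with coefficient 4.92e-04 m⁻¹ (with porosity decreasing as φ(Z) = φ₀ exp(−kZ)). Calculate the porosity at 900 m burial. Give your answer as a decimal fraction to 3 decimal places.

0.417

Working in km (1 km = 1000 m; k in km⁻¹ = k in m⁻¹ × 1000):
φ = φ₀·exp(−k·Z) = 0.65 × exp(−0.492 × 0.9) = 0.65 × exp(−0.4428)
  = 0.65 × 0.6422 = 0.4175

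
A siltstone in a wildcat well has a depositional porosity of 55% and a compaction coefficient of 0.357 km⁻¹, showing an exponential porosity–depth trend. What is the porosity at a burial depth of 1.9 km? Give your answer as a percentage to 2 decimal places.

27.91%

n = n₀·exp(−c·d) = 0.55 × exp(−0.357 × 1.9) = 0.55 × exp(−0.6783)
  = 0.55 × 0.5075 = 0.2791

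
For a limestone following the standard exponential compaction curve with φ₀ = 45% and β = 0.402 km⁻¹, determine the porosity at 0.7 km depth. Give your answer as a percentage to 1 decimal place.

φ = φ₀·exp(−β·Z) = 0.45 × exp(−0.402 × 0.7) = 0.45 × exp(−0.2814)
  = 0.45 × 0.7547 = 0.3396

34.0%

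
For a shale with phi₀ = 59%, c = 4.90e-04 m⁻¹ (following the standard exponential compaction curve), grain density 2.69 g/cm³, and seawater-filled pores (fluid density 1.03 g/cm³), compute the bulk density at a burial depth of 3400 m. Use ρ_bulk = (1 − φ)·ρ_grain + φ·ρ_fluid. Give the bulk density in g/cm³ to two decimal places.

Working in km (1 km = 1000 m; c in km⁻¹ = c in m⁻¹ × 1000):
Porosity at depth: phi = 0.59·exp(−0.49×3.4) = 0.59×0.1890 = 0.1115
Bulk density: ρ_b = (1−phi)ρ_g + phi·ρ_f = 0.8885×2.69 + 0.1115×1.03
       = 2.390 + 0.115 = 2.505 g/cm³

2.50 g/cm³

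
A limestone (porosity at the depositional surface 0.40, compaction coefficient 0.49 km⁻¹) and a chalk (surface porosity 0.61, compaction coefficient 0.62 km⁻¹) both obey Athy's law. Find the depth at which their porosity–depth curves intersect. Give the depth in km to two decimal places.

Set phi₀ₐ e^(−cₐz) = phi₀ᵦ e^(−cᵦz) ⇒ ln(phi₀ₐ/phi₀ᵦ) = (cₐ − cᵦ)·z
z = ln(0.4/0.61) / (0.49 − 0.62) = -0.4220 / -0.13 = 3.246 km

3.25 km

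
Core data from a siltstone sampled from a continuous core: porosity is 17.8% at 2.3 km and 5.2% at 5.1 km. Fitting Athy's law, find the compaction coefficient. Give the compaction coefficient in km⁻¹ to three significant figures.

0.439 km⁻¹

Athy: φ(Z) = φ₀ e^(−kZ) ⇒ φ₁/φ₂ = e^{k(Z₂−Z₁)} ⇒ k = ln(φ₁/φ₂)/(Z₂−Z₁)
k = ln(0.178/0.052) / (5.1 − 2.3) = ln(3.423) / 2.8 = 1.2305 / 2.8 = 0.4395 km⁻¹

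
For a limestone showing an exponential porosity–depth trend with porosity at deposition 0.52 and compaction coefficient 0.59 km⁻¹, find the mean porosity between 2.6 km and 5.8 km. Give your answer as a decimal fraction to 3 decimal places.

⟨n⟩ = (1/(Z₂−Z₁)) ∫ n₀ e^(−cZ) dZ = n₀·(e^(−c·Z₁) − e^(−c·Z₂)) / (c·(Z₂−Z₁))
e^(−0.59×2.6) = 0.2157; e^(−0.59×5.8) = 0.0326
⟨n⟩ = 0.52 × (0.2157 − 0.0326) / (0.59 × 3.2) = 0.52 × 0.0969 = 0.0504

0.050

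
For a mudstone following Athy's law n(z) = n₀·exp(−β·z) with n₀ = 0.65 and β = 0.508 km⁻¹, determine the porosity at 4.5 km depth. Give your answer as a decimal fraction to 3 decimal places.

0.066

n = n₀·exp(−β·z) = 0.65 × exp(−0.508 × 4.5) = 0.65 × exp(−2.286)
  = 0.65 × 0.1017 = 0.0661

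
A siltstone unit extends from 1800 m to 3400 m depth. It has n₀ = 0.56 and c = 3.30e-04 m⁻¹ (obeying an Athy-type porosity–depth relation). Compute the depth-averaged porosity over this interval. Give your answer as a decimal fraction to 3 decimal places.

0.240

Working in km (1 km = 1000 m; c in km⁻¹ = c in m⁻¹ × 1000):
⟨n⟩ = (1/(d₂−d₁)) ∫ n₀ e^(−cd) dd = n₀·(e^(−c·d₁) − e^(−c·d₂)) / (c·(d₂−d₁))
e^(−0.33×1.8) = 0.5521; e^(−0.33×3.4) = 0.3256
⟨n⟩ = 0.56 × (0.5521 − 0.3256) / (0.33 × 1.6) = 0.56 × 0.4290 = 0.2402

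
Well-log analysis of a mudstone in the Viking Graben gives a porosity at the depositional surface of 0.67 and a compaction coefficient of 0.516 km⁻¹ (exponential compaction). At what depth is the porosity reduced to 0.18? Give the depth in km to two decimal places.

2.55 km

Invert Athy's law: d = ln(φ₀/φ) / β
d = ln(0.67/0.18) / 0.516 = ln(3.722) / 0.516 = 1.3143 / 0.516 = 2.547 km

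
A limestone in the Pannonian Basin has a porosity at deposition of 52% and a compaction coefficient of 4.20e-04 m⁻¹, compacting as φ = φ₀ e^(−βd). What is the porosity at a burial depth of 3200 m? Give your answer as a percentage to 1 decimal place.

13.6%

Working in km (1 km = 1000 m; β in km⁻¹ = β in m⁻¹ × 1000):
φ = φ₀·exp(−β·d) = 0.52 × exp(−0.42 × 3.2) = 0.52 × exp(−1.344)
  = 0.52 × 0.2608 = 0.1356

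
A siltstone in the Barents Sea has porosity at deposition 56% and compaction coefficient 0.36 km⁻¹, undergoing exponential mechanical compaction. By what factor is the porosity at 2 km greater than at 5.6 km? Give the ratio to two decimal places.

3.65

phi(Z₁)/phi(Z₂) = e^(−c·Z₁)/e^(−c·Z₂) = e^{c(Z₂−Z₁)}
= exp(0.36 × 3.6) = exp(1.296) = 3.6546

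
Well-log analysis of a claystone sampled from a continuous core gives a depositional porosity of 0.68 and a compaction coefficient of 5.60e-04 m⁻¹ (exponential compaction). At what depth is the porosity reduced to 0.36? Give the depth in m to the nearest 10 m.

1140 m

Working in km (1 km = 1000 m; β in km⁻¹ = β in m⁻¹ × 1000):
Invert Athy's law: z = ln(φ₀/φ) / β
z = ln(0.68/0.36) / 0.56 = ln(1.889) / 0.56 = 0.6360 / 0.56 = 1.136 km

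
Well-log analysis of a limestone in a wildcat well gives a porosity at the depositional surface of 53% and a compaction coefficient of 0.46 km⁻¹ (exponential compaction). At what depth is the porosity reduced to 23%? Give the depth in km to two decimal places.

1.81 km

Invert Athy's law: d = ln(n₀/n) / c
d = ln(0.53/0.23) / 0.46 = ln(2.304) / 0.46 = 0.8348 / 0.46 = 1.815 km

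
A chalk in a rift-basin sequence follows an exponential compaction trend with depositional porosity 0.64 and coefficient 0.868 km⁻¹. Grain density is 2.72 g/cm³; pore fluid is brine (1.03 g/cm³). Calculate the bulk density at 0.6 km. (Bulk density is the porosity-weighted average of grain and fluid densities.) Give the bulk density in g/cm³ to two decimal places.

Porosity at depth: φ = 0.64·exp(−0.868×0.6) = 0.64×0.5940 = 0.3802
Bulk density: ρ_b = (1−φ)ρ_g + φ·ρ_f = 0.6198×2.72 + 0.3802×1.03
       = 1.686 + 0.392 = 2.077 g/cm³

2.08 g/cm³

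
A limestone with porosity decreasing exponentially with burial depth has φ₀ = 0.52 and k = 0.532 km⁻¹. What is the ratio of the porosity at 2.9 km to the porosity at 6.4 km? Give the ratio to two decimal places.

6.44

φ(z₁)/φ(z₂) = e^(−k·z₁)/e^(−k·z₂) = e^{k(z₂−z₁)}
= exp(0.532 × 3.5) = exp(1.862) = 6.4366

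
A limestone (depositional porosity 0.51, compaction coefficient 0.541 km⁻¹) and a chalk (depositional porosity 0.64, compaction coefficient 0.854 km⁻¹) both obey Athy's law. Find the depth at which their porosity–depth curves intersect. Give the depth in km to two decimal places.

0.73 km

Set n₀ₐ e^(−kₐZ) = n₀ᵦ e^(−kᵦZ) ⇒ ln(n₀ₐ/n₀ᵦ) = (kₐ − kᵦ)·Z
Z = ln(0.51/0.64) / (0.541 − 0.854) = -0.2271 / -0.313 = 0.725 km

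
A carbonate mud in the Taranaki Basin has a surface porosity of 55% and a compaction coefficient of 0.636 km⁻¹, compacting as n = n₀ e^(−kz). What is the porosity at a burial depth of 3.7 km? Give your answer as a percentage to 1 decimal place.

5.2%

n = n₀·exp(−k·z) = 0.55 × exp(−0.636 × 3.7) = 0.55 × exp(−2.353)
  = 0.55 × 0.0951 = 0.0523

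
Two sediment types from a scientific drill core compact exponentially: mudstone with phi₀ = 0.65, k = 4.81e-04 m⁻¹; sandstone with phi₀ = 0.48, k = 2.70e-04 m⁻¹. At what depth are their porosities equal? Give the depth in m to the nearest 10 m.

Working in km (1 km = 1000 m; k in km⁻¹ = k in m⁻¹ × 1000):
Set phi₀ₐ e^(−kₐz) = phi₀ᵦ e^(−kᵦz) ⇒ ln(phi₀ₐ/phi₀ᵦ) = (kₐ − kᵦ)·z
z = ln(0.65/0.48) / (0.481 − 0.27) = 0.3032 / 0.211 = 1.437 km

1440 m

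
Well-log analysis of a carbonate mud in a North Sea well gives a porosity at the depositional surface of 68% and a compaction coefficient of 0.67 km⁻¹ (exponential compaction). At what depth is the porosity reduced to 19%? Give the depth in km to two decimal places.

Invert Athy's law: Z = ln(phi₀/phi) / k
Z = ln(0.68/0.19) / 0.67 = ln(3.579) / 0.67 = 1.2751 / 0.67 = 1.903 km

1.90 km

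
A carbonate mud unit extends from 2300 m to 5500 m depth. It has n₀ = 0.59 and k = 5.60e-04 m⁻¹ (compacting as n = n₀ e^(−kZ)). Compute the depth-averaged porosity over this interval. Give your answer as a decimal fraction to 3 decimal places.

0.076

Working in km (1 km = 1000 m; k in km⁻¹ = k in m⁻¹ × 1000):
⟨n⟩ = (1/(Z₂−Z₁)) ∫ n₀ e^(−kZ) dZ = n₀·(e^(−k·Z₁) − e^(−k·Z₂)) / (k·(Z₂−Z₁))
e^(−0.56×2.3) = 0.2758; e^(−0.56×5.5) = 0.0460
⟨n⟩ = 0.59 × (0.2758 − 0.0460) / (0.56 × 3.2) = 0.59 × 0.1283 = 0.0757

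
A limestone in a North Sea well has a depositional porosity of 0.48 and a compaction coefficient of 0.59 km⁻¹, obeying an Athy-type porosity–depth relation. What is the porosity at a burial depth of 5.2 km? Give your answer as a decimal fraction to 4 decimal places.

n = n₀·exp(−k·Z) = 0.48 × exp(−0.59 × 5.2) = 0.48 × exp(−3.068)
  = 0.48 × 0.0465 = 0.0223

0.0223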